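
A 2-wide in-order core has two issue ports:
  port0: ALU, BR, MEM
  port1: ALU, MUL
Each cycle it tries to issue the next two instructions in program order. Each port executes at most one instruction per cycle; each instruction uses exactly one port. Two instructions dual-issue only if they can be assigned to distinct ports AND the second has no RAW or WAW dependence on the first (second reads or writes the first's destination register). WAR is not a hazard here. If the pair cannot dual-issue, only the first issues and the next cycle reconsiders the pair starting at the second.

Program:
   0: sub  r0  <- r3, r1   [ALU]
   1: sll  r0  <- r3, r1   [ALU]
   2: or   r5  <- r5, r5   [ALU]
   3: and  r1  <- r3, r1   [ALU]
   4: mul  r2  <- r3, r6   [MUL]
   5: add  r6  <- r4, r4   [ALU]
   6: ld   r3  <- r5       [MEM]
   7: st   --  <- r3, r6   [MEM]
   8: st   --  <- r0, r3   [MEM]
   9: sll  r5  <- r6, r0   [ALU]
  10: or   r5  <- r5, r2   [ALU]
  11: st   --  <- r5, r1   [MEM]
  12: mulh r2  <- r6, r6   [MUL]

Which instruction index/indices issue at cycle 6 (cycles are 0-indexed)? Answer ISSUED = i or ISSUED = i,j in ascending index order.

0. sub @i0  | WAW r0
1. sll/or @i1/i2  | 2-wide
2. and/mul @i3/i4  | 2-wide
3. add/ld @i5/i6  | 2-wide
4. st @i7  | no-port MEM/MEM
5. st/sll @i8/i9  | 2-wide
6. or @i10  | RAW r5
7. st/mulh @i11/i12  | 2-wide

ISSUED = 10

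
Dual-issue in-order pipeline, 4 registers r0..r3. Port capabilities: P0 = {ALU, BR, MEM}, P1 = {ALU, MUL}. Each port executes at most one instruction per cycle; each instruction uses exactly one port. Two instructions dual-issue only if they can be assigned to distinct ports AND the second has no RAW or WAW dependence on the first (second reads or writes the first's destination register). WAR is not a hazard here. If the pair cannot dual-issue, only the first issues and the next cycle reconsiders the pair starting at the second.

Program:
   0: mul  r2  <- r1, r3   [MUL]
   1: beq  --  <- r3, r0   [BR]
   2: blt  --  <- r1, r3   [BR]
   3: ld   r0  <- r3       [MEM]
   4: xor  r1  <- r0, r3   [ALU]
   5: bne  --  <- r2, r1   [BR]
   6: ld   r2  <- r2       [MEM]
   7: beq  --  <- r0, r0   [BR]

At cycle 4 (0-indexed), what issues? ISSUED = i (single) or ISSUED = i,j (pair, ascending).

t=0 i0&i1:mul beq ; dual
t=1 i2:blt ; no-port BR/MEM
t=2 i3:ld ; RAW r0
t=3 i4:xor ; RAW r1
t=4 i5:bne ; no-port BR/MEM
t=5 i6:ld ; no-port MEM/BR
t=6 i7:beq ; tail

ISSUED = 5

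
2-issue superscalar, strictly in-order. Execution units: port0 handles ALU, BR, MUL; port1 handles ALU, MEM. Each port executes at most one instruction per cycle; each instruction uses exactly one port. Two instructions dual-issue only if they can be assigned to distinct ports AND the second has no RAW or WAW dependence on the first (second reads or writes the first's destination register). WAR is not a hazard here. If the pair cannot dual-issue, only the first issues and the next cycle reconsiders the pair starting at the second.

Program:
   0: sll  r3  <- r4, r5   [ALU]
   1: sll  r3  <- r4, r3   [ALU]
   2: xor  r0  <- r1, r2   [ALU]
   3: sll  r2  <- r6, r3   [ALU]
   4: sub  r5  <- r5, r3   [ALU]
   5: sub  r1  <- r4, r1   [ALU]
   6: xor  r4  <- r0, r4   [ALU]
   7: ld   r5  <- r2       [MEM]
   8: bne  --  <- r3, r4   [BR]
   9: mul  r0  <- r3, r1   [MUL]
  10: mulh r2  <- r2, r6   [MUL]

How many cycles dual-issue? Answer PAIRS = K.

0. sll @i0  | RAW+WAW r3
1. sll+xor @i1+i2  | dual
2. sll+sub @i3+i4  | dual
3. sub+xor @i5+i6  | dual
4. ld+bne @i7+i8  | dual
5. mul @i9  | no-port MUL/MUL
6. mulh @i10  | tail

PAIRS = 4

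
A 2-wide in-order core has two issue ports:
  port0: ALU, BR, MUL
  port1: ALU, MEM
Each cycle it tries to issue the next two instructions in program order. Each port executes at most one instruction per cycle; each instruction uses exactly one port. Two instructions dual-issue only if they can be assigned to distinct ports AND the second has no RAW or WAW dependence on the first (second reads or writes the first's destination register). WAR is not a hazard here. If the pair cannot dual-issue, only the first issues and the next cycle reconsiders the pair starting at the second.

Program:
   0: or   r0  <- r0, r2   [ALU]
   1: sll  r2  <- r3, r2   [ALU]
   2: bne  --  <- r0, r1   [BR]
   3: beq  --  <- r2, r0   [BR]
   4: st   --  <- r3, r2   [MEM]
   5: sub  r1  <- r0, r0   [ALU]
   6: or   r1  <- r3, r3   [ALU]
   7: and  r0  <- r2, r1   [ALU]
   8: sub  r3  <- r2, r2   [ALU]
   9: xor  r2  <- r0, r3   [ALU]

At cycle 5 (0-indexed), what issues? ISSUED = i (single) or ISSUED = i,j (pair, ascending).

ISSUED = 7,8

c0: i0/i1 or.ALU+sll.ALU  dual
c1: i2 bne.BR  no-port BR/BR
c2: i3/i4 beq.BR+st.MEM  dual
c3: i5 sub.ALU  WAW r1
c4: i6 or.ALU  RAW r1
c5: i7/i8 and.ALU+sub.ALU  dual
c6: i9 xor.ALU  tail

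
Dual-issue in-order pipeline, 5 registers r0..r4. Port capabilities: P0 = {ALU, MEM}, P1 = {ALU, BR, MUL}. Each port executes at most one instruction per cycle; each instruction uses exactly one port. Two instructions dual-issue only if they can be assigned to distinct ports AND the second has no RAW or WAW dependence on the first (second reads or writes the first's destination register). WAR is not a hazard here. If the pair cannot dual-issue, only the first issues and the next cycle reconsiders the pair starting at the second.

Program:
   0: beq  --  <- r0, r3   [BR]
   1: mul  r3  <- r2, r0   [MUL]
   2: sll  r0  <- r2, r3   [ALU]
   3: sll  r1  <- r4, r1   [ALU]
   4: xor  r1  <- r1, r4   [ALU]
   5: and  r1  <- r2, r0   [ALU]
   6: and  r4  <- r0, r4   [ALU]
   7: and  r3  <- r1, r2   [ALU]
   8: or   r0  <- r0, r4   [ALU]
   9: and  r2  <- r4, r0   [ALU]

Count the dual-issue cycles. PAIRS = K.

0. beq @i0  | no-port BR/MUL
1. mul @i1  | RAW r3
2. sll+sll @i2,i3  | 2-wide
3. xor @i4  | WAW r1
4. and+and @i5,i6  | 2-wide
5. and+or @i7,i8  | 2-wide
6. and @i9  | tail

PAIRS = 3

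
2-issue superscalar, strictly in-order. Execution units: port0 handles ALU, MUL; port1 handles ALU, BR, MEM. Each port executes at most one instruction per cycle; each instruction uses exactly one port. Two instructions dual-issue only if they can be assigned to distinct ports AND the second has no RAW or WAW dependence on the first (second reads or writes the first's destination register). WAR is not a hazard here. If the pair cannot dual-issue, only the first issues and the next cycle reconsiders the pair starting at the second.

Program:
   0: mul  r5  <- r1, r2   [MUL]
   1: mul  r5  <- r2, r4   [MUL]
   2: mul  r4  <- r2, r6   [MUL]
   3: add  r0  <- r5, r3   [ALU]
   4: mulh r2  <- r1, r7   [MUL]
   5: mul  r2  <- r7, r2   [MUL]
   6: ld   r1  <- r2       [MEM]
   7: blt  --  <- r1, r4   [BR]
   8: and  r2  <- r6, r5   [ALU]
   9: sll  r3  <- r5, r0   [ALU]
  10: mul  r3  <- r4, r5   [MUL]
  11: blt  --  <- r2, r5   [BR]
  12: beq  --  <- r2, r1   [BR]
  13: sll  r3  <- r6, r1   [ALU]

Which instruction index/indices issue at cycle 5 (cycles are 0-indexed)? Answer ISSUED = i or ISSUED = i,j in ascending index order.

ISSUED = 6

c0: i0 mul.MUL  no-port MUL/MUL
c1: i1 mul.MUL  no-port MUL/MUL
c2: i2,i3 mul.MUL;add.ALU  2-wide
c3: i4 mulh.MUL  no-port MUL/MUL
c4: i5 mul.MUL  RAW r2
c5: i6 ld.MEM  no-port MEM/BR
c6: i7,i8 blt.BR;and.ALU  2-wide
c7: i9 sll.ALU  WAW r3
c8: i10,i11 mul.MUL;blt.BR  2-wide
c9: i12,i13 beq.BR;sll.ALU  2-wide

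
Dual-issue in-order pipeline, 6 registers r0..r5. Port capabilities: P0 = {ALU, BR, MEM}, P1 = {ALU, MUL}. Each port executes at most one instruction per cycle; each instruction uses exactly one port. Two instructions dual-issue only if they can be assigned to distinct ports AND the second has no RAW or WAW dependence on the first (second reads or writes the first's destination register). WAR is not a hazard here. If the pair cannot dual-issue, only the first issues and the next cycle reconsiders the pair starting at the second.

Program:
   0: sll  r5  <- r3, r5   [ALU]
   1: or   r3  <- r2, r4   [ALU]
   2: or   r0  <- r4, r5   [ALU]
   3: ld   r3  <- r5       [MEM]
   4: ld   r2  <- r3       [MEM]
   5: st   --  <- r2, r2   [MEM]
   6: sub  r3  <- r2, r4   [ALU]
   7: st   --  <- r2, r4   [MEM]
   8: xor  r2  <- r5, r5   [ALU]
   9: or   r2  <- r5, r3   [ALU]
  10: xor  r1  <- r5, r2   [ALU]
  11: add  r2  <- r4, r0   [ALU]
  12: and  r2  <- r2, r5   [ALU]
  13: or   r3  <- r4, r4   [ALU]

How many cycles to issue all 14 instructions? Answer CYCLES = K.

t=0 i0/i1:sll.ALU/or.ALU ; 2-wide
t=1 i2/i3:or.ALU/ld.MEM ; 2-wide
t=2 i4:ld.MEM ; no-port MEM/MEM
t=3 i5/i6:st.MEM/sub.ALU ; 2-wide
t=4 i7/i8:st.MEM/xor.ALU ; 2-wide
t=5 i9:or.ALU ; RAW r2
t=6 i10/i11:xor.ALU/add.ALU ; 2-wide
t=7 i12/i13:and.ALU/or.ALU ; 2-wide

CYCLES = 8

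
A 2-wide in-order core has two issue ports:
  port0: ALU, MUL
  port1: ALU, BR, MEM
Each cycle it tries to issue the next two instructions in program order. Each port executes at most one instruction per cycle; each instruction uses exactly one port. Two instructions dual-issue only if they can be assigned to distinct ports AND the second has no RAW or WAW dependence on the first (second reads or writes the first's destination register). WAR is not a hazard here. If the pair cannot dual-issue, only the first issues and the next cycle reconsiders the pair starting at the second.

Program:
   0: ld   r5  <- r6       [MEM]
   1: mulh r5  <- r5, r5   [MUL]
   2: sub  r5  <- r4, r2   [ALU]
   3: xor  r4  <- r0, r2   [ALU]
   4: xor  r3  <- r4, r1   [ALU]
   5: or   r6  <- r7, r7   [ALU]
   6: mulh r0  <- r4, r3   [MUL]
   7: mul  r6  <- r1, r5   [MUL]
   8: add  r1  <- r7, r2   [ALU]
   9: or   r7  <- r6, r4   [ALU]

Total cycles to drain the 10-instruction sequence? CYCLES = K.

CYCLES = 7

0. ld @i0  | RAW+WAW r5
1. mulh @i1  | WAW r5
2. sub xor @i2/i3  | pair
3. xor or @i4/i5  | pair
4. mulh @i6  | no-port MUL/MUL
5. mul add @i7/i8  | pair
6. or @i9  | tail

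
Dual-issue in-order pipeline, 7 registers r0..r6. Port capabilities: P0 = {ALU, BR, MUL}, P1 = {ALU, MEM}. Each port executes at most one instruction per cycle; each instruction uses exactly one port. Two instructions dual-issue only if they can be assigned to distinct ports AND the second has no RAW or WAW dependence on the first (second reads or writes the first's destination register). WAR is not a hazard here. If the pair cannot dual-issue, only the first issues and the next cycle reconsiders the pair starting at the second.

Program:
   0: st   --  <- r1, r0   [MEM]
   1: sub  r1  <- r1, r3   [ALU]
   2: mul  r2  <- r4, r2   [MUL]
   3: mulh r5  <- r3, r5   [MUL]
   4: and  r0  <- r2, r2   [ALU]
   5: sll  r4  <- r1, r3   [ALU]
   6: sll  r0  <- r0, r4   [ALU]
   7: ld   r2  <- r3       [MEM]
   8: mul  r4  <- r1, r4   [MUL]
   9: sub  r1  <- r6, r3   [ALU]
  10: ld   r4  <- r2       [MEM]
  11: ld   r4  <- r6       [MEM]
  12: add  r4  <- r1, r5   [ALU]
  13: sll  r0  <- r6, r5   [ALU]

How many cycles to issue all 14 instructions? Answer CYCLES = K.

CYCLES = 9

t=0 i0&i1:st;sub ; 2-wide
t=1 i2:mul ; no-port MUL/MUL
t=2 i3&i4:mulh;and ; 2-wide
t=3 i5:sll ; RAW r4
t=4 i6&i7:sll;ld ; 2-wide
t=5 i8&i9:mul;sub ; 2-wide
t=6 i10:ld ; no-port MEM/MEM
t=7 i11:ld ; WAW r4
t=8 i12&i13:add;sll ; 2-wide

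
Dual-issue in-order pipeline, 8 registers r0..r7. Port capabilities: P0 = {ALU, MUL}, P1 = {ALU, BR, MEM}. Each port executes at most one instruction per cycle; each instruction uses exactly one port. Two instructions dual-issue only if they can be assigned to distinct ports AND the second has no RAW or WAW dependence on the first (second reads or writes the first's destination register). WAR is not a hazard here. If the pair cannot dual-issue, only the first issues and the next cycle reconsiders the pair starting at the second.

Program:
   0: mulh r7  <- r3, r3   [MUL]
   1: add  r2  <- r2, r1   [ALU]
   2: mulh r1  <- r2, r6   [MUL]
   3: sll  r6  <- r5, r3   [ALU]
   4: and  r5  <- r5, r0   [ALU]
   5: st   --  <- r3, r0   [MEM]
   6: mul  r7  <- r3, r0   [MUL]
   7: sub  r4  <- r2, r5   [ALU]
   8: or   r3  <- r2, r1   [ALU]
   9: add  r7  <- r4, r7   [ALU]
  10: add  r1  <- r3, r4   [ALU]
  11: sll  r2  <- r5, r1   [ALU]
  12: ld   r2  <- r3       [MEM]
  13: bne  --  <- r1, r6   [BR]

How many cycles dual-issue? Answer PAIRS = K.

0. mulh.MUL+add.ALU @i0+i1  | dual
1. mulh.MUL+sll.ALU @i2+i3  | dual
2. and.ALU+st.MEM @i4+i5  | dual
3. mul.MUL+sub.ALU @i6+i7  | dual
4. or.ALU+add.ALU @i8+i9  | dual
5. add.ALU @i10  | RAW r1
6. sll.ALU @i11  | WAW r2
7. ld.MEM @i12  | no-port MEM/BR
8. bne.BR @i13  | tail

PAIRS = 5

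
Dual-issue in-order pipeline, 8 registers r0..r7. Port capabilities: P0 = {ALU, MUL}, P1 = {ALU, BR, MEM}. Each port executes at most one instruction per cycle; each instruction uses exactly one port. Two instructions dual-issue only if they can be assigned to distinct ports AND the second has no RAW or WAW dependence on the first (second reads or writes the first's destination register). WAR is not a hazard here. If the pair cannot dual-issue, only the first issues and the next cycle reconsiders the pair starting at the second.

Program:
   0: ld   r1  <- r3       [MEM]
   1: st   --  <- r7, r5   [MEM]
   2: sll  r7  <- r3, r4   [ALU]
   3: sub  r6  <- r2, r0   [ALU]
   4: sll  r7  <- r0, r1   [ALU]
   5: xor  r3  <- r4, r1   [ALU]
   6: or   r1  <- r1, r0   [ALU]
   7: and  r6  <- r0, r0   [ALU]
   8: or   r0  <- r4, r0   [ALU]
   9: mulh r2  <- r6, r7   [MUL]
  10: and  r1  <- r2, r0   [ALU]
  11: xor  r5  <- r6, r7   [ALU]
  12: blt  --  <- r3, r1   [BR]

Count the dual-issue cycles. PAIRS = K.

PAIRS = 5

#0 head=0: ld i0 no-port MEM/MEM
#1 head=1: st+sll i1&i2 pair
#2 head=3: sub+sll i3&i4 pair
#3 head=5: xor+or i5&i6 pair
#4 head=7: and+or i7&i8 pair
#5 head=9: mulh i9 RAW r2
#6 head=10: and+xor i10&i11 pair
#7 head=12: blt i12 tail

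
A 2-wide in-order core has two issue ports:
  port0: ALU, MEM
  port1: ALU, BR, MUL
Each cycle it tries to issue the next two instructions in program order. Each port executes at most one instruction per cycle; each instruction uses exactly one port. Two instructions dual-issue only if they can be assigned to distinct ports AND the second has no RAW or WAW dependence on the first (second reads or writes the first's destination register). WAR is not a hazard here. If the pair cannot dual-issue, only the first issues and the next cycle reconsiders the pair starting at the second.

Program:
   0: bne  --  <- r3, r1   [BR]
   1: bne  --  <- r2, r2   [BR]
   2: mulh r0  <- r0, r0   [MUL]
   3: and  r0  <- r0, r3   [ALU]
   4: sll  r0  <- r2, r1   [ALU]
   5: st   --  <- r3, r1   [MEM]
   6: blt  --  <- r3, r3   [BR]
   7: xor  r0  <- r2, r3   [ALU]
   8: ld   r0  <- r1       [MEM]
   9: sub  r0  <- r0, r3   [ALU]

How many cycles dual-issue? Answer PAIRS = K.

#0 head=0: bne.BR i0 no-port BR/BR
#1 head=1: bne.BR i1 no-port BR/MUL
#2 head=2: mulh.MUL i2 RAW+WAW r0
#3 head=3: and.ALU i3 WAW r0
#4 head=4: sll.ALU+st.MEM i4/i5 dual
#5 head=6: blt.BR+xor.ALU i6/i7 dual
#6 head=8: ld.MEM i8 RAW+WAW r0
#7 head=9: sub.ALU i9 tail

PAIRS = 2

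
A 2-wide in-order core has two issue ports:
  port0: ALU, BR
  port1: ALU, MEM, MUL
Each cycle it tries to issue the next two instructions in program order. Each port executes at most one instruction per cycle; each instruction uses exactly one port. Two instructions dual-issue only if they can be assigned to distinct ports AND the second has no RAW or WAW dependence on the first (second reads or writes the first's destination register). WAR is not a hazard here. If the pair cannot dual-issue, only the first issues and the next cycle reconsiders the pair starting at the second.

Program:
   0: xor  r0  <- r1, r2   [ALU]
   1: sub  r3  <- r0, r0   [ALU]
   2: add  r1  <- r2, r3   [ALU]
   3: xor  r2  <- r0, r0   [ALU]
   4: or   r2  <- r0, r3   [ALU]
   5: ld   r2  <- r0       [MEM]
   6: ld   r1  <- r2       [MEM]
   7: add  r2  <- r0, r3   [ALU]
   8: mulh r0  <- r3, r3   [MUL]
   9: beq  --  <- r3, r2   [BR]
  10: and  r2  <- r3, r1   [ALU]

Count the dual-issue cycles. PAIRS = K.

PAIRS = 3

#0 head=0: xor.ALU i0 RAW r0
#1 head=1: sub.ALU i1 RAW r3
#2 head=2: add.ALU;xor.ALU i2/i3 dual
#3 head=4: or.ALU i4 WAW r2
#4 head=5: ld.MEM i5 no-port MEM/MEM
#5 head=6: ld.MEM;add.ALU i6/i7 dual
#6 head=8: mulh.MUL;beq.BR i8/i9 dual
#7 head=10: and.ALU i10 tail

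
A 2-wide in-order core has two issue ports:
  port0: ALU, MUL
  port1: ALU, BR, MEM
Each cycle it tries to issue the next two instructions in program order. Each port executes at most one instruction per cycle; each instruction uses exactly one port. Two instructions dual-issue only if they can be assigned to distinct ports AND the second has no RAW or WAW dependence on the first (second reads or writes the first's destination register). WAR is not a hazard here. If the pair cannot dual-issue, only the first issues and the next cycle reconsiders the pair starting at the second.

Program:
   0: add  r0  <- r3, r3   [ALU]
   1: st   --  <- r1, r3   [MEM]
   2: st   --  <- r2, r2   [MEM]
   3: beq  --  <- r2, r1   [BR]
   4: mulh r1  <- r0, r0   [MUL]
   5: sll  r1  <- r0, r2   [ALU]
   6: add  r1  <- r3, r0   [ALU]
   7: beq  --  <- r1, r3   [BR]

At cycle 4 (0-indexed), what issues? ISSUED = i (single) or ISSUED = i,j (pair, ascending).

ISSUED = 6

t=0 i0&i1:add;st ; pair
t=1 i2:st ; no-port MEM/BR
t=2 i3&i4:beq;mulh ; pair
t=3 i5:sll ; WAW r1
t=4 i6:add ; RAW r1
t=5 i7:beq ; tail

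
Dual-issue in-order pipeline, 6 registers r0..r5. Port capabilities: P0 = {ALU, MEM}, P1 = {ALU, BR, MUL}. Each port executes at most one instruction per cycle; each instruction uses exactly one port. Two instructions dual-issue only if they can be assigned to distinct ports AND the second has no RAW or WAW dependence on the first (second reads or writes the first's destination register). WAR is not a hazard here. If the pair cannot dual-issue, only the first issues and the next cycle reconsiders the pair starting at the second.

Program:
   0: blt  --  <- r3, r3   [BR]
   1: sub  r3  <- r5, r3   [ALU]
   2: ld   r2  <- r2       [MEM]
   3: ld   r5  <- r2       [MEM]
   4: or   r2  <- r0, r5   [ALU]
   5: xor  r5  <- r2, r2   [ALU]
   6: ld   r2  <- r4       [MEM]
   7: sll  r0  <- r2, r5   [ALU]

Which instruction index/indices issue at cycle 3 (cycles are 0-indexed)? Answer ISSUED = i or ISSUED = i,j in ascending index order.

[0] i0,i1  blt.BR+sub.ALU  -- 2-wide
[1] i2  ld.MEM  -- no-port MEM/MEM
[2] i3  ld.MEM  -- RAW r5
[3] i4  or.ALU  -- RAW r2
[4] i5,i6  xor.ALU+ld.MEM  -- 2-wide
[5] i7  sll.ALU  -- tail

ISSUED = 4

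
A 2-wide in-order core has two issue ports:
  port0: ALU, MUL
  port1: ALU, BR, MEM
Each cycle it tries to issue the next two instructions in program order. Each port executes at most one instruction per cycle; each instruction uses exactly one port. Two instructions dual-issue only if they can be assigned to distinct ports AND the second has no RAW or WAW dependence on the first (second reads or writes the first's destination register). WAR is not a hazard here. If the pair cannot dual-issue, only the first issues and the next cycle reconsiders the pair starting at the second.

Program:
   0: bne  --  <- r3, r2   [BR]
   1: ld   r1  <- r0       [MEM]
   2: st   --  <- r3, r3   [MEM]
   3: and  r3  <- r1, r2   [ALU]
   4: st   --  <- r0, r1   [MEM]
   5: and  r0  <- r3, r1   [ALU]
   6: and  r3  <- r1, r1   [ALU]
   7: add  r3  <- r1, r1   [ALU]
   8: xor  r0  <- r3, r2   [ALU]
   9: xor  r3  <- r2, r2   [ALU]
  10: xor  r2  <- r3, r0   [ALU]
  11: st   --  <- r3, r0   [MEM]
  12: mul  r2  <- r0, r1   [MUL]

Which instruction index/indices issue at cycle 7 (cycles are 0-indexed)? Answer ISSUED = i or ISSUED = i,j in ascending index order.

ISSUED = 10,11

  cy0 -> i0 (bne) no-port BR/MEM
  cy1 -> i1 (ld) no-port MEM/MEM
  cy2 -> i2/i3 (st+and) 2-wide
  cy3 -> i4/i5 (st+and) 2-wide
  cy4 -> i6 (and) WAW r3
  cy5 -> i7 (add) RAW r3
  cy6 -> i8/i9 (xor+xor) 2-wide
  cy7 -> i10/i11 (xor+st) 2-wide
  cy8 -> i12 (mul) tail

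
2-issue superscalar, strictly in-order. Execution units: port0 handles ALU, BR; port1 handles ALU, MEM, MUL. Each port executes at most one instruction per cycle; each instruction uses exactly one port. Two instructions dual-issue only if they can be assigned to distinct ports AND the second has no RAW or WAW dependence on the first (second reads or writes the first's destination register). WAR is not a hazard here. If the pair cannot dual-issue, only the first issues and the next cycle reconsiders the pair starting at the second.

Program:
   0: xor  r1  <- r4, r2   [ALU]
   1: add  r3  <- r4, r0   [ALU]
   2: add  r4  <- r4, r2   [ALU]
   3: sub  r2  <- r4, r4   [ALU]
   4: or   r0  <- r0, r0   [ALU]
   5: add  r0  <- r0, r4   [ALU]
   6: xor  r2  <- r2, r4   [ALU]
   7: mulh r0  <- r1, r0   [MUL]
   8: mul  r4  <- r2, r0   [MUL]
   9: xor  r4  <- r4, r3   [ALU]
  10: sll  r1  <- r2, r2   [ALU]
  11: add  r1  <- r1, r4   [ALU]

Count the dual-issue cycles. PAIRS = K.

0. xor.ALU;add.ALU @i0/i1  | dual
1. add.ALU @i2  | RAW r4
2. sub.ALU;or.ALU @i3/i4  | dual
3. add.ALU;xor.ALU @i5/i6  | dual
4. mulh.MUL @i7  | no-port MUL/MUL
5. mul.MUL @i8  | RAW+WAW r4
6. xor.ALU;sll.ALU @i9/i10  | dual
7. add.ALU @i11  | tail

PAIRS = 4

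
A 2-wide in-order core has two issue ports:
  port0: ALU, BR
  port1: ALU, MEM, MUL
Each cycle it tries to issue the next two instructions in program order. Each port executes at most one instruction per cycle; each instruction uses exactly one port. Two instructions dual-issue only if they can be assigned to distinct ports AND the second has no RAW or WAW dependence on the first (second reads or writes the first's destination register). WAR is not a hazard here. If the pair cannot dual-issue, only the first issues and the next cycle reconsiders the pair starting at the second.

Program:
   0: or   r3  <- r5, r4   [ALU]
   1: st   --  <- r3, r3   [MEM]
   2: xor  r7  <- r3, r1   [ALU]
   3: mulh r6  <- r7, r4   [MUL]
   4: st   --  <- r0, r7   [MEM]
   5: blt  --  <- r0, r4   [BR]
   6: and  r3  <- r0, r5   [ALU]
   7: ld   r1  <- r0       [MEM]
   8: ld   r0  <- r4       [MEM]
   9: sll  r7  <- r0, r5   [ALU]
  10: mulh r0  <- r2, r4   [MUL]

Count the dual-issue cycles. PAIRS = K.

PAIRS = 4

  cy0 -> i0 (or.ALU) RAW r3
  cy1 -> i1&i2 (st.MEM xor.ALU) pair
  cy2 -> i3 (mulh.MUL) no-port MUL/MEM
  cy3 -> i4&i5 (st.MEM blt.BR) pair
  cy4 -> i6&i7 (and.ALU ld.MEM) pair
  cy5 -> i8 (ld.MEM) RAW r0
  cy6 -> i9&i10 (sll.ALU mulh.MUL) pair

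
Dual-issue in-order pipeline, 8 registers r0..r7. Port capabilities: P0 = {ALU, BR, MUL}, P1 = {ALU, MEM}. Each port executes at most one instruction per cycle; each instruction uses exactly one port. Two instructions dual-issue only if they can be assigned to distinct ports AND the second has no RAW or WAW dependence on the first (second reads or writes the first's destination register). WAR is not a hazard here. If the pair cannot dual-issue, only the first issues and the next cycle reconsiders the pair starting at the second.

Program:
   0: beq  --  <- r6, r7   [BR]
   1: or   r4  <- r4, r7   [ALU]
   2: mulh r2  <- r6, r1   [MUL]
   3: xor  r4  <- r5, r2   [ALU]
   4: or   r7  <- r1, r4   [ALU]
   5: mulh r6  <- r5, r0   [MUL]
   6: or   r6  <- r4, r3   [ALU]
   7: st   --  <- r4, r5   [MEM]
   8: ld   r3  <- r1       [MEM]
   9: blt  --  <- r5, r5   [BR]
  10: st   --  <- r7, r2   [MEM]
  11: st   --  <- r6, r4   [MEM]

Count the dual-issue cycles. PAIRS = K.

PAIRS = 4

t=0 i0+i1:beq.BR;or.ALU ; pair
t=1 i2:mulh.MUL ; RAW r2
t=2 i3:xor.ALU ; RAW r4
t=3 i4+i5:or.ALU;mulh.MUL ; pair
t=4 i6+i7:or.ALU;st.MEM ; pair
t=5 i8+i9:ld.MEM;blt.BR ; pair
t=6 i10:st.MEM ; no-port MEM/MEM
t=7 i11:st.MEM ; tail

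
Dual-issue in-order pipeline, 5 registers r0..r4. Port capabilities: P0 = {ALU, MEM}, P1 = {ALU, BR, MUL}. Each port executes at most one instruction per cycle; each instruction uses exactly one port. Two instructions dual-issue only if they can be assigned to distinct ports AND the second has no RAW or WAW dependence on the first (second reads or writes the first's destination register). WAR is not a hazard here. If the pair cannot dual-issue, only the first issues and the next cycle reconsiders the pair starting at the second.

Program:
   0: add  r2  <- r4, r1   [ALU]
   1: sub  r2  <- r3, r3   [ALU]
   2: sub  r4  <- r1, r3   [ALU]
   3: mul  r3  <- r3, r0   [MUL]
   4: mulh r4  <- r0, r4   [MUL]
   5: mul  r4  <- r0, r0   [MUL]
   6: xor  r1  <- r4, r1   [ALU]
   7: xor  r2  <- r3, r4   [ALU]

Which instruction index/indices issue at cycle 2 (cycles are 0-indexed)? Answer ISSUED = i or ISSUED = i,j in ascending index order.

c0: i0 add.ALU  WAW r2
c1: i1+i2 sub.ALU sub.ALU  2-wide
c2: i3 mul.MUL  no-port MUL/MUL
c3: i4 mulh.MUL  no-port MUL/MUL
c4: i5 mul.MUL  RAW r4
c5: i6+i7 xor.ALU xor.ALU  2-wide

ISSUED = 3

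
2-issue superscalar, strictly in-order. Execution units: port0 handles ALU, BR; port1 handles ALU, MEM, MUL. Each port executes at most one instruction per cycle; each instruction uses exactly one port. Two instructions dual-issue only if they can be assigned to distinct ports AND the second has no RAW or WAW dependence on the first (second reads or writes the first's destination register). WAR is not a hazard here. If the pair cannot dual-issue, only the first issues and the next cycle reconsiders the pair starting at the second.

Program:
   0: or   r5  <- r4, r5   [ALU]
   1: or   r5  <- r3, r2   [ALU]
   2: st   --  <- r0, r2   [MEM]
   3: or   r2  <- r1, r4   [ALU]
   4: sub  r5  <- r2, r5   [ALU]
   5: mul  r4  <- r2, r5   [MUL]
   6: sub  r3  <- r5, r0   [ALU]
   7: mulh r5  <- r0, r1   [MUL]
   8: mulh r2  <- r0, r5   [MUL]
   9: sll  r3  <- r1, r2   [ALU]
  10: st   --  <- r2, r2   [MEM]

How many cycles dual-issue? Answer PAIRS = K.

c0: i0 or  WAW r5
c1: i1,i2 or st  2-wide
c2: i3 or  RAW r2
c3: i4 sub  RAW r5
c4: i5,i6 mul sub  2-wide
c5: i7 mulh  no-port MUL/MUL
c6: i8 mulh  RAW r2
c7: i9,i10 sll st  2-wide

PAIRS = 3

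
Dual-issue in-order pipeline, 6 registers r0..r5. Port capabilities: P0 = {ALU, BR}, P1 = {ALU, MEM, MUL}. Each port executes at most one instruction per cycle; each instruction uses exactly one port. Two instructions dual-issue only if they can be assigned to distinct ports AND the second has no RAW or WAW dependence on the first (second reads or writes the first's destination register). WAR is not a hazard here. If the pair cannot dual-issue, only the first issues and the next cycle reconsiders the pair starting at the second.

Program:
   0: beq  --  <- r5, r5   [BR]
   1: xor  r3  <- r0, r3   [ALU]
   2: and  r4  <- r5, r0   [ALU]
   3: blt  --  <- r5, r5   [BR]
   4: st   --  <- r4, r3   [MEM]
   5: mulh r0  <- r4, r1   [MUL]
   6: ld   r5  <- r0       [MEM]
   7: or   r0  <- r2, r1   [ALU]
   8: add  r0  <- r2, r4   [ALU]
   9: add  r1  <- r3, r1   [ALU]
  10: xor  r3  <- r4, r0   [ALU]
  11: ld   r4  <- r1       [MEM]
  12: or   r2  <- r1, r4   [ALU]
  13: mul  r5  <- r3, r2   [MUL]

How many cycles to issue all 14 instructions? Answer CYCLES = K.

CYCLES = 9

  cy0 -> i0/i1 (beq.BR xor.ALU) pair
  cy1 -> i2/i3 (and.ALU blt.BR) pair
  cy2 -> i4 (st.MEM) no-port MEM/MUL
  cy3 -> i5 (mulh.MUL) no-port MUL/MEM
  cy4 -> i6/i7 (ld.MEM or.ALU) pair
  cy5 -> i8/i9 (add.ALU add.ALU) pair
  cy6 -> i10/i11 (xor.ALU ld.MEM) pair
  cy7 -> i12 (or.ALU) RAW r2
  cy8 -> i13 (mul.MUL) tail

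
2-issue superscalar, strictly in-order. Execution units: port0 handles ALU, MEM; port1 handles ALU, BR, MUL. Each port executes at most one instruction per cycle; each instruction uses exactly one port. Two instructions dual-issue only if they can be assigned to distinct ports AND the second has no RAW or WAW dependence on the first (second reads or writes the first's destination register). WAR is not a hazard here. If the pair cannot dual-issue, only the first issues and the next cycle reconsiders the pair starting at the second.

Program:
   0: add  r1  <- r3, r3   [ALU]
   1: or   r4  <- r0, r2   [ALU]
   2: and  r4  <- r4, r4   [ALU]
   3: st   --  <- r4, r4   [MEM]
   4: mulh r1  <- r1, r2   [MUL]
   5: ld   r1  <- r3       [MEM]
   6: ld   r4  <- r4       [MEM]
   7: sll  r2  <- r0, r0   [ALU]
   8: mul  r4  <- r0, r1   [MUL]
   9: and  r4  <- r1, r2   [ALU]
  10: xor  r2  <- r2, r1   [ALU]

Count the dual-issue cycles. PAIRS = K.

PAIRS = 4

[0] i0/i1  add/or  -- pair
[1] i2  and  -- RAW r4
[2] i3/i4  st/mulh  -- pair
[3] i5  ld  -- no-port MEM/MEM
[4] i6/i7  ld/sll  -- pair
[5] i8  mul  -- WAW r4
[6] i9/i10  and/xor  -- pair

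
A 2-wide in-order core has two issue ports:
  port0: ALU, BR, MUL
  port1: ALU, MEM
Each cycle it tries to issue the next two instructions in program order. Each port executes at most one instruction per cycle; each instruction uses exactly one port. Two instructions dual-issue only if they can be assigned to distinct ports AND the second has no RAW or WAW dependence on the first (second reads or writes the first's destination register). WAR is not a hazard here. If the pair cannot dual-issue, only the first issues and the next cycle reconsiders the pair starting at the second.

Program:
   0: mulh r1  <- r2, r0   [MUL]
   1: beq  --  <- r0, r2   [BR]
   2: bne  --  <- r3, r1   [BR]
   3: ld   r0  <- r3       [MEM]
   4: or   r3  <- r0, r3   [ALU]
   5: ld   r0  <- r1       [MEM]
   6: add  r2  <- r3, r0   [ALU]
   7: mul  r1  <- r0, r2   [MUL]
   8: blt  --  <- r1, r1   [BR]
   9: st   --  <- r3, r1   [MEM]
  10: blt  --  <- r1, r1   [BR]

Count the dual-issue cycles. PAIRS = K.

PAIRS = 3

[0] i0  mulh.MUL  -- no-port MUL/BR
[1] i1  beq.BR  -- no-port BR/BR
[2] i2+i3  bne.BR/ld.MEM  -- 2-wide
[3] i4+i5  or.ALU/ld.MEM  -- 2-wide
[4] i6  add.ALU  -- RAW r2
[5] i7  mul.MUL  -- no-port MUL/BR
[6] i8+i9  blt.BR/st.MEM  -- 2-wide
[7] i10  blt.BR  -- tail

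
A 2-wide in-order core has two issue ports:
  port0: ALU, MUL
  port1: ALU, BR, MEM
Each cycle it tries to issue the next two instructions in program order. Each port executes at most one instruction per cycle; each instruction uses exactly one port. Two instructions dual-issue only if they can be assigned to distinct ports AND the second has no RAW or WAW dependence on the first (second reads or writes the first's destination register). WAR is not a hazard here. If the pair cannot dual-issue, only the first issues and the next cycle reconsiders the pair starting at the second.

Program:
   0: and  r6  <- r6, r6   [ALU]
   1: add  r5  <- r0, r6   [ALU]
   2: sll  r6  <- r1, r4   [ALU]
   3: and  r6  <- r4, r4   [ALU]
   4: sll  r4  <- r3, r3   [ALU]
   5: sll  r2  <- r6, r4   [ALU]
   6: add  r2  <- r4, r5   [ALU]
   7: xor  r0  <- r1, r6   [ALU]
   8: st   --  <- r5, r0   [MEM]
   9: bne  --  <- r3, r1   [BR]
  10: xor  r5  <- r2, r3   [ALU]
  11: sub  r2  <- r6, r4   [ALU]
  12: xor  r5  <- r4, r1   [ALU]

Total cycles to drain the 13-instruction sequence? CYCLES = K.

t=0 i0:and.ALU ; RAW r6
t=1 i1/i2:add.ALU/sll.ALU ; dual
t=2 i3/i4:and.ALU/sll.ALU ; dual
t=3 i5:sll.ALU ; WAW r2
t=4 i6/i7:add.ALU/xor.ALU ; dual
t=5 i8:st.MEM ; no-port MEM/BR
t=6 i9/i10:bne.BR/xor.ALU ; dual
t=7 i11/i12:sub.ALU/xor.ALU ; dual

CYCLES = 8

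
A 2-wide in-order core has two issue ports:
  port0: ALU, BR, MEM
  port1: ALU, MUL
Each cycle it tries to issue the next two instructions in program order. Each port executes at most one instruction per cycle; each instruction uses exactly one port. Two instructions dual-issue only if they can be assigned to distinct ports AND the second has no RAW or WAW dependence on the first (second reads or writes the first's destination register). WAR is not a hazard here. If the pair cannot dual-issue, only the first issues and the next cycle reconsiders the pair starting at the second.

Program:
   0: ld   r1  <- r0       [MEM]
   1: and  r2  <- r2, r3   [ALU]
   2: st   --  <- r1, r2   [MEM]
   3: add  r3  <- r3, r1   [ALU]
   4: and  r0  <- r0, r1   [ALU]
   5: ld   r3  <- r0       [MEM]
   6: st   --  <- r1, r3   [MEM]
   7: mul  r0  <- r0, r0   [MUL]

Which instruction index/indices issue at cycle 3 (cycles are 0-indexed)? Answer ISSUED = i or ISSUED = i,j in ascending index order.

[0] i0,i1  ld and  -- dual
[1] i2,i3  st add  -- dual
[2] i4  and  -- RAW r0
[3] i5  ld  -- no-port MEM/MEM
[4] i6,i7  st mul  -- dual

ISSUED = 5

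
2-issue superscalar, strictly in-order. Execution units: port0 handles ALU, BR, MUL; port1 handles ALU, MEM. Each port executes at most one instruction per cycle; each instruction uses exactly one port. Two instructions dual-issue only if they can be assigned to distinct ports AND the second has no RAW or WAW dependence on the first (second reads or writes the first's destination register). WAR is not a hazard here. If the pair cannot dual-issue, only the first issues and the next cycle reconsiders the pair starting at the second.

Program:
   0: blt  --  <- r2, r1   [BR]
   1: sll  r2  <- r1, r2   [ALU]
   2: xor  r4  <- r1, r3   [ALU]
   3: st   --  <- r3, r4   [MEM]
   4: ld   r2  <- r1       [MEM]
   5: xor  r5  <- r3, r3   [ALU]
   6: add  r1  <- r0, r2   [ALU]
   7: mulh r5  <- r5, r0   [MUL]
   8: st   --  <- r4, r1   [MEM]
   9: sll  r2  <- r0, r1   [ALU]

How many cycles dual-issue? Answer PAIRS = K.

#0 head=0: blt;sll i0/i1 dual
#1 head=2: xor i2 RAW r4
#2 head=3: st i3 no-port MEM/MEM
#3 head=4: ld;xor i4/i5 dual
#4 head=6: add;mulh i6/i7 dual
#5 head=8: st;sll i8/i9 dual

PAIRS = 4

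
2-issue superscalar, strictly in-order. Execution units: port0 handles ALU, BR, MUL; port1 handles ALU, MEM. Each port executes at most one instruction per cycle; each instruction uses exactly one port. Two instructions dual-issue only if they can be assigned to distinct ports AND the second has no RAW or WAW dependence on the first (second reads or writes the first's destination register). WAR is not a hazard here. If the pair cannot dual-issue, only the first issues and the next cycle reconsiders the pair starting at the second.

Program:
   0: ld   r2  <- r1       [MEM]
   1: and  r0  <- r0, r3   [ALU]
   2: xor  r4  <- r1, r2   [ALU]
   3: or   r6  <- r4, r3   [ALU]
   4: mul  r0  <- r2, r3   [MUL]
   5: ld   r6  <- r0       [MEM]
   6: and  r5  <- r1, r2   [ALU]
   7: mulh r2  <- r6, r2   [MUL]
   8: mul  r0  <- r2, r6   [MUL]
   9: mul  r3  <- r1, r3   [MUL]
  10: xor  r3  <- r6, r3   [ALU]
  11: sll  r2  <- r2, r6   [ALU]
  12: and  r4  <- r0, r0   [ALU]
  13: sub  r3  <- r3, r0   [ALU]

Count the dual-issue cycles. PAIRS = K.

PAIRS = 5

[0] i0/i1  ld;and  -- 2-wide
[1] i2  xor  -- RAW r4
[2] i3/i4  or;mul  -- 2-wide
[3] i5/i6  ld;and  -- 2-wide
[4] i7  mulh  -- no-port MUL/MUL
[5] i8  mul  -- no-port MUL/MUL
[6] i9  mul  -- RAW+WAW r3
[7] i10/i11  xor;sll  -- 2-wide
[8] i12/i13  and;sub  -- 2-wide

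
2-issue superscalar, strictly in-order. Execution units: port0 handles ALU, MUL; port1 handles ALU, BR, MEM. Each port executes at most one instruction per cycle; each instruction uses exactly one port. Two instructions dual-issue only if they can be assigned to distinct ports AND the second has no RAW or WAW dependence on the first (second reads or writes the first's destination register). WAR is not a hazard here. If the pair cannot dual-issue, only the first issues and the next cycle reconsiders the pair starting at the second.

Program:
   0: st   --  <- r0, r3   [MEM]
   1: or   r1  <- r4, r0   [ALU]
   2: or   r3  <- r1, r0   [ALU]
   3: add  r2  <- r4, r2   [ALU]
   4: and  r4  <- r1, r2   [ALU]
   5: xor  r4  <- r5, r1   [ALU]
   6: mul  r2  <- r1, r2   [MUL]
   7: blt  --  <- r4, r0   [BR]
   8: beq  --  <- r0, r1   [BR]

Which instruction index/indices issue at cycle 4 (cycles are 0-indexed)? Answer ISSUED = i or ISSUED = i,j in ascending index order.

ISSUED = 7

0. st/or @i0/i1  | 2-wide
1. or/add @i2/i3  | 2-wide
2. and @i4  | WAW r4
3. xor/mul @i5/i6  | 2-wide
4. blt @i7  | no-port BR/BR
5. beq @i8  | tail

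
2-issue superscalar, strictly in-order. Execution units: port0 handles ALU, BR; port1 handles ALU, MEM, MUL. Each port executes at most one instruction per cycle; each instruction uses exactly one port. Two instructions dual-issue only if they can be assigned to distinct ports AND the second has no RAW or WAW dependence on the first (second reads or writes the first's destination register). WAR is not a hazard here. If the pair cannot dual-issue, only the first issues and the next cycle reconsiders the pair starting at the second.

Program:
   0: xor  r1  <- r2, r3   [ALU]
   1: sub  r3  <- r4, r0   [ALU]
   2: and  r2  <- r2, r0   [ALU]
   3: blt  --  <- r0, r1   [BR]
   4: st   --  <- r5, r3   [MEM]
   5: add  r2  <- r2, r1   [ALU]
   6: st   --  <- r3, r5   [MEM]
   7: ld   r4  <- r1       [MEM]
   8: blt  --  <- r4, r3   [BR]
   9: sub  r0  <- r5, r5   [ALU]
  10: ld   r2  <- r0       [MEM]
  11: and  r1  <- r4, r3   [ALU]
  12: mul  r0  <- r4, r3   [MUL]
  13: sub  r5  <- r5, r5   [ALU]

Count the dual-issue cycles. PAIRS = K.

  cy0 -> i0,i1 (xor.ALU/sub.ALU) 2-wide
  cy1 -> i2,i3 (and.ALU/blt.BR) 2-wide
  cy2 -> i4,i5 (st.MEM/add.ALU) 2-wide
  cy3 -> i6 (st.MEM) no-port MEM/MEM
  cy4 -> i7 (ld.MEM) RAW r4
  cy5 -> i8,i9 (blt.BR/sub.ALU) 2-wide
  cy6 -> i10,i11 (ld.MEM/and.ALU) 2-wide
  cy7 -> i12,i13 (mul.MUL/sub.ALU) 2-wide

PAIRS = 6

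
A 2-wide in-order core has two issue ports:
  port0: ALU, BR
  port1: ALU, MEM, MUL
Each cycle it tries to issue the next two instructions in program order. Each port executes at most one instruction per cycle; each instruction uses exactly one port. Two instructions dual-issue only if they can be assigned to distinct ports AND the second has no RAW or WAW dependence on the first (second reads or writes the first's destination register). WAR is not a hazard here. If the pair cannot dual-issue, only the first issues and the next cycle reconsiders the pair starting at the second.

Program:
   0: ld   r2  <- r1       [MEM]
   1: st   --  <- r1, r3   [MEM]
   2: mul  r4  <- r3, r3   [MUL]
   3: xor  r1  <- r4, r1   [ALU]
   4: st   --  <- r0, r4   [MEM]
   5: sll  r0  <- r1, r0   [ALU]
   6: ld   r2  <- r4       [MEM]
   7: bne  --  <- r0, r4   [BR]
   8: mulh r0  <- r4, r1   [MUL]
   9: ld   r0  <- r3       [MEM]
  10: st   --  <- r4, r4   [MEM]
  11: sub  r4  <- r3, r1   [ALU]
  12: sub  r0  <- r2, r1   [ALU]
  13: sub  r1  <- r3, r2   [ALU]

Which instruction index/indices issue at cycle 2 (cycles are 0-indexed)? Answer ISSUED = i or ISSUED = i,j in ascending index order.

ISSUED = 2

0. ld @i0  | no-port MEM/MEM
1. st @i1  | no-port MEM/MUL
2. mul @i2  | RAW r4
3. xor+st @i3&i4  | pair
4. sll+ld @i5&i6  | pair
5. bne+mulh @i7&i8  | pair
6. ld @i9  | no-port MEM/MEM
7. st+sub @i10&i11  | pair
8. sub+sub @i12&i13  | pair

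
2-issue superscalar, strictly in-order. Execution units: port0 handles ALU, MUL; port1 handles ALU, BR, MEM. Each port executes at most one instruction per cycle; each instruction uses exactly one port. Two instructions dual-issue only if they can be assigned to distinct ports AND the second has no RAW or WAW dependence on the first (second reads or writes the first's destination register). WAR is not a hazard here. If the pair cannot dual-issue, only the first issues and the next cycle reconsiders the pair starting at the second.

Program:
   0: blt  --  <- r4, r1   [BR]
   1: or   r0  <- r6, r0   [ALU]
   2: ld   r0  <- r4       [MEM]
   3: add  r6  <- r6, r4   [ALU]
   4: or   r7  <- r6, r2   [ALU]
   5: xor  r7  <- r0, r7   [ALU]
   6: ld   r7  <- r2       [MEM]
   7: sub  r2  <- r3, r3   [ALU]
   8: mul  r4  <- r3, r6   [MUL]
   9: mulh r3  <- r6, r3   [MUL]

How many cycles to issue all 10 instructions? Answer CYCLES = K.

CYCLES = 7

#0 head=0: blt/or i0&i1 dual
#1 head=2: ld/add i2&i3 dual
#2 head=4: or i4 RAW+WAW r7
#3 head=5: xor i5 WAW r7
#4 head=6: ld/sub i6&i7 dual
#5 head=8: mul i8 no-port MUL/MUL
#6 head=9: mulh i9 tail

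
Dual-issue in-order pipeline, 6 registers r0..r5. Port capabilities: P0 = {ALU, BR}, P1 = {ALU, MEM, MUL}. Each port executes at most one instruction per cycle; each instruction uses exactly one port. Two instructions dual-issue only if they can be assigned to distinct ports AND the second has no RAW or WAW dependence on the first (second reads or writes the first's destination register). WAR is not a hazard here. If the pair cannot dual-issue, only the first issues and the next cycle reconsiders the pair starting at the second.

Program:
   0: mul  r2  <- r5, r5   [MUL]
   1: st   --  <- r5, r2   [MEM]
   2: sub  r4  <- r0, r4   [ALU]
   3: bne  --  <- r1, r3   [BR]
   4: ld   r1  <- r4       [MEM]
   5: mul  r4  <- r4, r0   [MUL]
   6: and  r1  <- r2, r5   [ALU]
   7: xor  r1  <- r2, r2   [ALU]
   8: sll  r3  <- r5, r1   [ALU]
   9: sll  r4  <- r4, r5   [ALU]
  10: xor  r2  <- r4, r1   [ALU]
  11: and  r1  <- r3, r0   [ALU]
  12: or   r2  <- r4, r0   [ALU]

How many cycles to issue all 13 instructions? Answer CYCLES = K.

CYCLES = 8

#0 head=0: mul i0 no-port MUL/MEM
#1 head=1: st/sub i1&i2 dual
#2 head=3: bne/ld i3&i4 dual
#3 head=5: mul/and i5&i6 dual
#4 head=7: xor i7 RAW r1
#5 head=8: sll/sll i8&i9 dual
#6 head=10: xor/and i10&i11 dual
#7 head=12: or i12 tail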